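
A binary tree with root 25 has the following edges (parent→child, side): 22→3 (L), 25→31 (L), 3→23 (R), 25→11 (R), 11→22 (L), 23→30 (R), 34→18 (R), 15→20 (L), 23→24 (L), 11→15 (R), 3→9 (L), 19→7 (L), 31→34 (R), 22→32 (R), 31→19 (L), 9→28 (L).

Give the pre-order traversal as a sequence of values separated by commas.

25, 31, 19, 7, 34, 18, 11, 22, 3, 9, 28, 23, 24, 30, 32, 15, 20

Pre-order visits the node, then its left subtree, then its right subtree.
Visit 25.
At 25: go left to 31.
  Visit 31.
  At 31: go left to 19.
    Visit 19.
    At 19: go left to 7.
      7 is a leaf — visit 7.
    At 19: no right child.
  At 31: go right to 34.
    Visit 34.
    At 34: no left child.
    At 34: go right to 18.
      18 is a leaf — visit 18.
At 25: go right to 11.
  Visit 11.
  At 11: go left to 22.
    Visit 22.
    At 22: go left to 3.
      Visit 3.
      At 3: go left to 9.
        Visit 9.
        At 9: go left to 28.
          28 is a leaf — visit 28.
        At 9: no right child.
      At 3: go right to 23.
        Visit 23.
        At 23: go left to 24.
          24 is a leaf — visit 24.
        At 23: go right to 30.
          30 is a leaf — visit 30.
    At 22: go right to 32.
      32 is a leaf — visit 32.
  At 11: go right to 15.
    Visit 15.
    At 15: go left to 20.
      20 is a leaf — visit 20.
    At 15: no right child.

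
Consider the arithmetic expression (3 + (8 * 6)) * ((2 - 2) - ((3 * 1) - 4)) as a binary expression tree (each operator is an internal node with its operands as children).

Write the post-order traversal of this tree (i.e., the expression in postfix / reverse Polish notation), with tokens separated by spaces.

Post-order on an expression tree gives postfix notation: for each operator, emit left operand, right operand, then the operator.

3 8 6 * + 2 2 - 3 1 * 4 - - *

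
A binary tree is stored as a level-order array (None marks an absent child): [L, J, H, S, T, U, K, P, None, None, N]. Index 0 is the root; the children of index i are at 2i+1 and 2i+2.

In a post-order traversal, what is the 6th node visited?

Post-order visits the left subtree, then the right subtree, then the node.
At L: go left to J.
  At J: go left to S.
    At S: go left to P.
      P is a leaf — visit P.
    At S: no right child.
    Visit S.
  At J: go right to T.
    At T: no left child.
    At T: go right to N.
      N is a leaf — visit N.
    Visit T.
  Visit J.
At L: go right to H.
  At H: go left to U.
    U is a leaf — visit U.
  At H: go right to K.
    K is a leaf — visit K.
  Visit H.
Visit L.
Full post-order sequence: P, S, N, T, J, U, K, H, L.

U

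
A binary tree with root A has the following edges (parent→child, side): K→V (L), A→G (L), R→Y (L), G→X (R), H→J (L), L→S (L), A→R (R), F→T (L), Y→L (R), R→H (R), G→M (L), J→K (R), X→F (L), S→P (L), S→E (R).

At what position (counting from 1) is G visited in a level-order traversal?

2

Level-order visits nodes level by level from the root, left to right within each level.
Level 0: A
Level 1: G, R
Level 2: M, X, Y, H
Level 3: F, L, J
Level 4: T, S, K
Level 5: P, E, V
Full level-order sequence: A, G, R, M, X, Y, H, F, L, J, T, S, K, P, E, V.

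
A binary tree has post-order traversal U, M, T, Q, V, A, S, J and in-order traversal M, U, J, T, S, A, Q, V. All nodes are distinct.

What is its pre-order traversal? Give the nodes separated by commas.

The last element of post-order is the root; it splits in-order into left and right subtrees.
Root J: left subtree has 2 nodes {M, U}, right has 5 {T, S, A, Q, V}.
  Root M: left subtree has 0 nodes { }, right has 1 {U}.
  Root S: left subtree has 1 node {T}, right has 3 {A, Q, V}.
    Root A: left subtree has 0 nodes { }, right has 2 {Q, V}.
      Root V: left subtree has 1 node {Q}, right has 0 { }.

J, M, U, S, T, A, V, Q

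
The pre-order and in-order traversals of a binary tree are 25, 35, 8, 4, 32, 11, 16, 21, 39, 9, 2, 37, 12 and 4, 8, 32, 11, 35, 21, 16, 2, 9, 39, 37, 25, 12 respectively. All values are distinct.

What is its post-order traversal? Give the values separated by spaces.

4 11 32 8 21 2 9 37 39 16 35 12 25

The first element of pre-order is the root; it splits in-order into left and right subtrees.
Root 25: left subtree has 11 nodes {4, 8, 32, 11, 35, 21, 16, 2, 9, 39, 37}, right has 1 {12}.
  Root 35: left subtree has 4 nodes {4, 8, 32, 11}, right has 6 {21, 16, 2, 9, 39, 37}.
    Root 8: left subtree has 1 node {4}, right has 2 {32, 11}.
      Root 32: left subtree has 0 nodes { }, right has 1 {11}.
    Root 16: left subtree has 1 node {21}, right has 4 {2, 9, 39, 37}.
      Root 39: left subtree has 2 nodes {2, 9}, right has 1 {37}.
        Root 9: left subtree has 1 node {2}, right has 0 { }.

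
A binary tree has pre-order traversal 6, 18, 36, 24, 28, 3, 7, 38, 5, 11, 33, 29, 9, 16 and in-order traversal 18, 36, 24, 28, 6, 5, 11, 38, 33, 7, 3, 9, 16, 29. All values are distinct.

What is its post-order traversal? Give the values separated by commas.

The first element of pre-order is the root; it splits in-order into left and right subtrees.
Root 6: left subtree has 4 nodes {18, 36, 24, 28}, right has 9 {5, 11, 38, 33, 7, 3, 9, 16, 29}.
  Root 18: left subtree has 0 nodes { }, right has 3 {36, 24, 28}.
    Root 36: left subtree has 0 nodes { }, right has 2 {24, 28}.
      Root 24: left subtree has 0 nodes { }, right has 1 {28}.
  Root 3: left subtree has 5 nodes {5, 11, 38, 33, 7}, right has 3 {9, 16, 29}.
    Root 7: left subtree has 4 nodes {5, 11, 38, 33}, right has 0 { }.
      Root 38: left subtree has 2 nodes {5, 11}, right has 1 {33}.
        Root 5: left subtree has 0 nodes { }, right has 1 {11}.
    Root 29: left subtree has 2 nodes {9, 16}, right has 0 { }.
      Root 9: left subtree has 0 nodes { }, right has 1 {16}.

28, 24, 36, 18, 11, 5, 33, 38, 7, 16, 9, 29, 3, 6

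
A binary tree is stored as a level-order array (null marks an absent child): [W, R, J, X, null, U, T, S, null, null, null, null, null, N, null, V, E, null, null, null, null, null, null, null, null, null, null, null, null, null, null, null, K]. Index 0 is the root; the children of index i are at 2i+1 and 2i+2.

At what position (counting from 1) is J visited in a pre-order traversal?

8

Pre-order visits the node, then its left subtree, then its right subtree.
Visit W.
At W: go left to R.
  Visit R.
  At R: go left to X.
    Visit X.
    At X: go left to S.
      Visit S.
      At S: go left to V.
        Visit V.
        At V: no left child.
        At V: go right to K.
          K is a leaf — visit K.
      At S: go right to E.
        E is a leaf — visit E.
    At X: no right child.
  At R: no right child.
At W: go right to J.
  Visit J.
  At J: go left to U.
    U is a leaf — visit U.
  At J: go right to T.
    Visit T.
    At T: go left to N.
      N is a leaf — visit N.
    At T: no right child.
Full pre-order sequence: W, R, X, S, V, K, E, J, U, T, N.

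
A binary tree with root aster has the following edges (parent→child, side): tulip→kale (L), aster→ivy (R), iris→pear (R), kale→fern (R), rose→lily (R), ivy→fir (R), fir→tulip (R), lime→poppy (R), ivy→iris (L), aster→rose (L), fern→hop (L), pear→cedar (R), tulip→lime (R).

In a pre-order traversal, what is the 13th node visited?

lime

Pre-order visits the node, then its left subtree, then its right subtree.
Visit aster.
At aster: go left to rose.
  Visit rose.
  At rose: no left child.
  At rose: go right to lily.
    lily is a leaf — visit lily.
At aster: go right to ivy.
  Visit ivy.
  At ivy: go left to iris.
    Visit iris.
    At iris: no left child.
    At iris: go right to pear.
      Visit pear.
      At pear: no left child.
      At pear: go right to cedar.
        cedar is a leaf — visit cedar.
  At ivy: go right to fir.
    Visit fir.
    At fir: no left child.
    At fir: go right to tulip.
      Visit tulip.
      At tulip: go left to kale.
        Visit kale.
        At kale: no left child.
        At kale: go right to fern.
          Visit fern.
          At fern: go left to hop.
            hop is a leaf — visit hop.
          At fern: no right child.
      At tulip: go right to lime.
        Visit lime.
        At lime: no left child.
        At lime: go right to poppy.
          poppy is a leaf — visit poppy.
Full pre-order sequence: aster, rose, lily, ivy, iris, pear, cedar, fir, tulip, kale, fern, hop, lime, poppy.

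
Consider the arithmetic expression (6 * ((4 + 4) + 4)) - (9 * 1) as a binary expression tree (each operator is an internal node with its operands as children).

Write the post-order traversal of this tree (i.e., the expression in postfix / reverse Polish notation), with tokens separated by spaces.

Post-order on an expression tree gives postfix notation: for each operator, emit left operand, right operand, then the operator.

6 4 4 + 4 + * 9 1 * -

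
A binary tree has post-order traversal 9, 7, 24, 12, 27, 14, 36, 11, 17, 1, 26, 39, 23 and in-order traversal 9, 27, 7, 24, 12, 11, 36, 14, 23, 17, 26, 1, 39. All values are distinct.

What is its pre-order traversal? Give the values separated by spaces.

The last element of post-order is the root; it splits in-order into left and right subtrees.
Root 23: left subtree has 8 nodes {9, 27, 7, 24, 12, 11, 36, 14}, right has 4 {17, 26, 1, 39}.
  Root 11: left subtree has 5 nodes {9, 27, 7, 24, 12}, right has 2 {36, 14}.
    Root 27: left subtree has 1 node {9}, right has 3 {7, 24, 12}.
      Root 12: left subtree has 2 nodes {7, 24}, right has 0 { }.
        Root 24: left subtree has 1 node {7}, right has 0 { }.
    Root 36: left subtree has 0 nodes { }, right has 1 {14}.
  Root 39: left subtree has 3 nodes {17, 26, 1}, right has 0 { }.
    Root 26: left subtree has 1 node {17}, right has 1 {1}.

23 11 27 9 12 24 7 36 14 39 26 17 1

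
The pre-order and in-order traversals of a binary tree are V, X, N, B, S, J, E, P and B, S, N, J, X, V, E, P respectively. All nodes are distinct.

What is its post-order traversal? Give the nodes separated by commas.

S, B, J, N, X, P, E, V

The first element of pre-order is the root; it splits in-order into left and right subtrees.
Root V: left subtree has 5 nodes {B, S, N, J, X}, right has 2 {E, P}.
  Root X: left subtree has 4 nodes {B, S, N, J}, right has 0 { }.
    Root N: left subtree has 2 nodes {B, S}, right has 1 {J}.
      Root B: left subtree has 0 nodes { }, right has 1 {S}.
  Root E: left subtree has 0 nodes { }, right has 1 {P}.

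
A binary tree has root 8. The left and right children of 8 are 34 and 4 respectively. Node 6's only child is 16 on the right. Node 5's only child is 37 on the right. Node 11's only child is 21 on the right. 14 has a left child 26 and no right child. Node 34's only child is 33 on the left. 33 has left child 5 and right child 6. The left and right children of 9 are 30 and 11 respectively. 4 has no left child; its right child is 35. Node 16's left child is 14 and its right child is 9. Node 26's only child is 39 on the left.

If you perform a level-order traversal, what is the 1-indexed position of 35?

5

Level-order visits nodes level by level from the root, left to right within each level.
Level 0: 8
Level 1: 34, 4
Level 2: 33, 35
Level 3: 5, 6
Level 4: 37, 16
Level 5: 14, 9
Level 6: 26, 30, 11
Level 7: 39, 21
Full level-order sequence: 8, 34, 4, 33, 35, 5, 6, 37, 16, 14, 9, 26, 30, 11, 39, 21.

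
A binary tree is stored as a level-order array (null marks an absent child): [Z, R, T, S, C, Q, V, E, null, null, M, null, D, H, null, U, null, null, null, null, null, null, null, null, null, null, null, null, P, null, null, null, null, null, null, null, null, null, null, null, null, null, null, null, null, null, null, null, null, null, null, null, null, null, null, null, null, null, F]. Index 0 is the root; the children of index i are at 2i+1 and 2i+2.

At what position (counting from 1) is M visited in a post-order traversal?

4

Post-order visits the left subtree, then the right subtree, then the node.
At Z: go left to R.
  At R: go left to S.
    At S: go left to E.
      At E: go left to U.
        U is a leaf — visit U.
      At E: no right child.
      Visit E.
    At S: no right child.
    Visit S.
  At R: go right to C.
    At C: no left child.
    At C: go right to M.
      M is a leaf — visit M.
    Visit C.
  Visit R.
At Z: go right to T.
  At T: go left to Q.
    At Q: no left child.
    At Q: go right to D.
      D is a leaf — visit D.
    Visit Q.
  At T: go right to V.
    At V: go left to H.
      At H: no left child.
      At H: go right to P.
        At P: no left child.
        At P: go right to F.
          F is a leaf — visit F.
        Visit P.
      Visit H.
    At V: no right child.
    Visit V.
  Visit T.
Visit Z.
Full post-order sequence: U, E, S, M, C, R, D, Q, F, P, H, V, T, Z.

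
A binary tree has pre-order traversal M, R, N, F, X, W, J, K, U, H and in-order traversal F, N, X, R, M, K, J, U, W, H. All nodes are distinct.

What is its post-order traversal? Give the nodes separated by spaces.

The first element of pre-order is the root; it splits in-order into left and right subtrees.
Root M: left subtree has 4 nodes {F, N, X, R}, right has 5 {K, J, U, W, H}.
  Root R: left subtree has 3 nodes {F, N, X}, right has 0 { }.
    Root N: left subtree has 1 node {F}, right has 1 {X}.
  Root W: left subtree has 3 nodes {K, J, U}, right has 1 {H}.
    Root J: left subtree has 1 node {K}, right has 1 {U}.

F X N R K U J H W M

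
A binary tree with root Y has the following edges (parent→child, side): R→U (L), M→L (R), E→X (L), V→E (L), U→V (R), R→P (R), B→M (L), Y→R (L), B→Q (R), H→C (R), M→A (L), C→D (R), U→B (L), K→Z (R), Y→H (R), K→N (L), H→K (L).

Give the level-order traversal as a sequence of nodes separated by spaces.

Level-order visits nodes level by level from the root, left to right within each level.
Level 0: Y
Level 1: R, H
Level 2: U, P, K, C
Level 3: B, V, N, Z, D
Level 4: M, Q, E
Level 5: A, L, X

Y R H U P K C B V N Z D M Q E A L X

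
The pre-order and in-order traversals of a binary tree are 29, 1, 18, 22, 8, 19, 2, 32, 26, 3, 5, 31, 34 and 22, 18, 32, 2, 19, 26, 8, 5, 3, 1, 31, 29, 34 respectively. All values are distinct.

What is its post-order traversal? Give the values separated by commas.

22, 32, 2, 26, 19, 5, 3, 8, 18, 31, 1, 34, 29

The first element of pre-order is the root; it splits in-order into left and right subtrees.
Root 29: left subtree has 11 nodes {22, 18, 32, 2, 19, 26, 8, 5, 3, 1, 31}, right has 1 {34}.
  Root 1: left subtree has 9 nodes {22, 18, 32, 2, 19, 26, 8, 5, 3}, right has 1 {31}.
    Root 18: left subtree has 1 node {22}, right has 7 {32, 2, 19, 26, 8, 5, 3}.
      Root 8: left subtree has 4 nodes {32, 2, 19, 26}, right has 2 {5, 3}.
        Root 19: left subtree has 2 nodes {32, 2}, right has 1 {26}.
          Root 2: left subtree has 1 node {32}, right has 0 { }.
        Root 3: left subtree has 1 node {5}, right has 0 { }.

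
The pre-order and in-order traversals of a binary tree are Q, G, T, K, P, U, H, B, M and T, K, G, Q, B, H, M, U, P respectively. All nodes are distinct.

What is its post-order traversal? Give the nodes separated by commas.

The first element of pre-order is the root; it splits in-order into left and right subtrees.
Root Q: left subtree has 3 nodes {T, K, G}, right has 5 {B, H, M, U, P}.
  Root G: left subtree has 2 nodes {T, K}, right has 0 { }.
    Root T: left subtree has 0 nodes { }, right has 1 {K}.
  Root P: left subtree has 4 nodes {B, H, M, U}, right has 0 { }.
    Root U: left subtree has 3 nodes {B, H, M}, right has 0 { }.
      Root H: left subtree has 1 node {B}, right has 1 {M}.

K, T, G, B, M, H, U, P, Q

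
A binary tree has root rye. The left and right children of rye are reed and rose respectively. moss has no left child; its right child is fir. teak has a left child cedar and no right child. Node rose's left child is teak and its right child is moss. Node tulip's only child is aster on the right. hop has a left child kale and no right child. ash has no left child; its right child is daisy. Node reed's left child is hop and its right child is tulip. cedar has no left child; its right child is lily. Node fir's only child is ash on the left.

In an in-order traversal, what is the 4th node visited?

tulip

In-order visits the left subtree, then the node, then the right subtree.
At rye: go left to reed.
  At reed: go left to hop.
    At hop: go left to kale.
      kale is a leaf — visit kale.
    Visit hop.
    At hop: no right child.
  Visit reed.
  At reed: go right to tulip.
    At tulip: no left child.
    Visit tulip.
    At tulip: go right to aster.
      aster is a leaf — visit aster.
Visit rye.
At rye: go right to rose.
  At rose: go left to teak.
    At teak: go left to cedar.
      At cedar: no left child.
      Visit cedar.
      At cedar: go right to lily.
        lily is a leaf — visit lily.
    Visit teak.
    At teak: no right child.
  Visit rose.
  At rose: go right to moss.
    At moss: no left child.
    Visit moss.
    At moss: go right to fir.
      At fir: go left to ash.
        At ash: no left child.
        Visit ash.
        At ash: go right to daisy.
          daisy is a leaf — visit daisy.
      Visit fir.
      At fir: no right child.
Full in-order sequence: kale, hop, reed, tulip, aster, rye, cedar, lily, teak, rose, moss, ash, daisy, fir.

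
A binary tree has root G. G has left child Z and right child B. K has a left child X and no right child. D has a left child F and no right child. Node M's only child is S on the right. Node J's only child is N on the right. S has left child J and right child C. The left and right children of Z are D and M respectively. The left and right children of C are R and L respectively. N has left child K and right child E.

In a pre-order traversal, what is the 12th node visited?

Pre-order visits the node, then its left subtree, then its right subtree.
Visit G.
At G: go left to Z.
  Visit Z.
  At Z: go left to D.
    Visit D.
    At D: go left to F.
      F is a leaf — visit F.
    At D: no right child.
  At Z: go right to M.
    Visit M.
    At M: no left child.
    At M: go right to S.
      Visit S.
      At S: go left to J.
        Visit J.
        At J: no left child.
        At J: go right to N.
          Visit N.
          At N: go left to K.
            Visit K.
            At K: go left to X.
              X is a leaf — visit X.
            At K: no right child.
          At N: go right to E.
            E is a leaf — visit E.
      At S: go right to C.
        Visit C.
        At C: go left to R.
          R is a leaf — visit R.
        At C: go right to L.
          L is a leaf — visit L.
At G: go right to B.
  B is a leaf — visit B.
Full pre-order sequence: G, Z, D, F, M, S, J, N, K, X, E, C, R, L, B.

C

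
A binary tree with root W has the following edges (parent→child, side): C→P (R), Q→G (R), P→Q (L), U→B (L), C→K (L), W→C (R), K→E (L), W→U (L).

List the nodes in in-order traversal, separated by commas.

In-order visits the left subtree, then the node, then the right subtree.
At W: go left to U.
  At U: go left to B.
    B is a leaf — visit B.
  Visit U.
  At U: no right child.
Visit W.
At W: go right to C.
  At C: go left to K.
    At K: go left to E.
      E is a leaf — visit E.
    Visit K.
    At K: no right child.
  Visit C.
  At C: go right to P.
    At P: go left to Q.
      At Q: no left child.
      Visit Q.
      At Q: go right to G.
        G is a leaf — visit G.
    Visit P.
    At P: no right child.

B, U, W, E, K, C, Q, G, P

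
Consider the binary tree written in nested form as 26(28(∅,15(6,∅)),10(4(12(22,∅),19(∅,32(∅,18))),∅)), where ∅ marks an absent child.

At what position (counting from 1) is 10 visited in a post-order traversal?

Post-order visits the left subtree, then the right subtree, then the node.
At 26: go left to 28.
  At 28: no left child.
  At 28: go right to 15.
    At 15: go left to 6.
      6 is a leaf — visit 6.
    At 15: no right child.
    Visit 15.
  Visit 28.
At 26: go right to 10.
  At 10: go left to 4.
    At 4: go left to 12.
      At 12: go left to 22.
        22 is a leaf — visit 22.
      At 12: no right child.
      Visit 12.
    At 4: go right to 19.
      At 19: no left child.
      At 19: go right to 32.
        At 32: no left child.
        At 32: go right to 18.
          18 is a leaf — visit 18.
        Visit 32.
      Visit 19.
    Visit 4.
  At 10: no right child.
  Visit 10.
Visit 26.
Full post-order sequence: 6, 15, 28, 22, 12, 18, 32, 19, 4, 10, 26.

10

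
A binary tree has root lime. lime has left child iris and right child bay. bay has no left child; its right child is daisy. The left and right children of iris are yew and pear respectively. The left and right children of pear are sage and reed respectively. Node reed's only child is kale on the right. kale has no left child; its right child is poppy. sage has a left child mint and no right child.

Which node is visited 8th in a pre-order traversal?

Pre-order visits the node, then its left subtree, then its right subtree.
Visit lime.
At lime: go left to iris.
  Visit iris.
  At iris: go left to yew.
    yew is a leaf — visit yew.
  At iris: go right to pear.
    Visit pear.
    At pear: go left to sage.
      Visit sage.
      At sage: go left to mint.
        mint is a leaf — visit mint.
      At sage: no right child.
    At pear: go right to reed.
      Visit reed.
      At reed: no left child.
      At reed: go right to kale.
        Visit kale.
        At kale: no left child.
        At kale: go right to poppy.
          poppy is a leaf — visit poppy.
At lime: go right to bay.
  Visit bay.
  At bay: no left child.
  At bay: go right to daisy.
    daisy is a leaf — visit daisy.
Full pre-order sequence: lime, iris, yew, pear, sage, mint, reed, kale, poppy, bay, daisy.

kale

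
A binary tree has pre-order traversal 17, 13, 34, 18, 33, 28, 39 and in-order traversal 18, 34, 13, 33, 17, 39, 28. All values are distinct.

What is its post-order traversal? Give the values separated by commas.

18, 34, 33, 13, 39, 28, 17

The first element of pre-order is the root; it splits in-order into left and right subtrees.
Root 17: left subtree has 4 nodes {18, 34, 13, 33}, right has 2 {39, 28}.
  Root 13: left subtree has 2 nodes {18, 34}, right has 1 {33}.
    Root 34: left subtree has 1 node {18}, right has 0 { }.
  Root 28: left subtree has 1 node {39}, right has 0 { }.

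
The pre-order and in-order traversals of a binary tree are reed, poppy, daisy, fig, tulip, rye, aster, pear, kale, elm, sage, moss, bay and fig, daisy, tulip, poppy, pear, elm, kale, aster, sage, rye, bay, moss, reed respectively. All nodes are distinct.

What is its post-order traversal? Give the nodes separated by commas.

The first element of pre-order is the root; it splits in-order into left and right subtrees.
Root reed: left subtree has 12 nodes {fig, daisy, tulip, poppy, pear, elm, kale, aster, sage, rye, bay, moss}, right has 0 { }.
  Root poppy: left subtree has 3 nodes {fig, daisy, tulip}, right has 8 {pear, elm, kale, aster, sage, rye, bay, moss}.
    Root daisy: left subtree has 1 node {fig}, right has 1 {tulip}.
    Root rye: left subtree has 5 nodes {pear, elm, kale, aster, sage}, right has 2 {bay, moss}.
      Root aster: left subtree has 3 nodes {pear, elm, kale}, right has 1 {sage}.
        Root pear: left subtree has 0 nodes { }, right has 2 {elm, kale}.
          Root kale: left subtree has 1 node {elm}, right has 0 { }.
      Root moss: left subtree has 1 node {bay}, right has 0 { }.

fig, tulip, daisy, elm, kale, pear, sage, aster, bay, moss, rye, poppy, reed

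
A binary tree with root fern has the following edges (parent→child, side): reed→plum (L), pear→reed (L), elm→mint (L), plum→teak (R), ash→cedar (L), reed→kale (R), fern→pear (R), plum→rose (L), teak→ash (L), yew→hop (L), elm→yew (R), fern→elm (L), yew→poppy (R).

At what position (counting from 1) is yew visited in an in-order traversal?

In-order visits the left subtree, then the node, then the right subtree.
At fern: go left to elm.
  At elm: go left to mint.
    mint is a leaf — visit mint.
  Visit elm.
  At elm: go right to yew.
    At yew: go left to hop.
      hop is a leaf — visit hop.
    Visit yew.
    At yew: go right to poppy.
      poppy is a leaf — visit poppy.
Visit fern.
At fern: go right to pear.
  At pear: go left to reed.
    At reed: go left to plum.
      At plum: go left to rose.
        rose is a leaf — visit rose.
      Visit plum.
      At plum: go right to teak.
        At teak: go left to ash.
          At ash: go left to cedar.
            cedar is a leaf — visit cedar.
          Visit ash.
          At ash: no right child.
        Visit teak.
        At teak: no right child.
    Visit reed.
    At reed: go right to kale.
      kale is a leaf — visit kale.
  Visit pear.
  At pear: no right child.
Full in-order sequence: mint, elm, hop, yew, poppy, fern, rose, plum, cedar, ash, teak, reed, kale, pear.

4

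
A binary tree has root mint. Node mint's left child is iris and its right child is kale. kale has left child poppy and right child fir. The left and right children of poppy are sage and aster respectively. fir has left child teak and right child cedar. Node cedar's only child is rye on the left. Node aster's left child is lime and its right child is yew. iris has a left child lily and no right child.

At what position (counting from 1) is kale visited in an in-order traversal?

9

In-order visits the left subtree, then the node, then the right subtree.
At mint: go left to iris.
  At iris: go left to lily.
    lily is a leaf — visit lily.
  Visit iris.
  At iris: no right child.
Visit mint.
At mint: go right to kale.
  At kale: go left to poppy.
    At poppy: go left to sage.
      sage is a leaf — visit sage.
    Visit poppy.
    At poppy: go right to aster.
      At aster: go left to lime.
        lime is a leaf — visit lime.
      Visit aster.
      At aster: go right to yew.
        yew is a leaf — visit yew.
  Visit kale.
  At kale: go right to fir.
    At fir: go left to teak.
      teak is a leaf — visit teak.
    Visit fir.
    At fir: go right to cedar.
      At cedar: go left to rye.
        rye is a leaf — visit rye.
      Visit cedar.
      At cedar: no right child.
Full in-order sequence: lily, iris, mint, sage, poppy, lime, aster, yew, kale, teak, fir, rye, cedar.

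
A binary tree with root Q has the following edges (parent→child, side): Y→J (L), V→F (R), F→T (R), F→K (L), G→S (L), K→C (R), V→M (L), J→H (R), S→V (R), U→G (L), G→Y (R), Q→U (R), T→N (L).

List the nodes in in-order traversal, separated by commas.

In-order visits the left subtree, then the node, then the right subtree.
At Q: no left child.
Visit Q.
At Q: go right to U.
  At U: go left to G.
    At G: go left to S.
      At S: no left child.
      Visit S.
      At S: go right to V.
        At V: go left to M.
          M is a leaf — visit M.
        Visit V.
        At V: go right to F.
          At F: go left to K.
            At K: no left child.
            Visit K.
            At K: go right to C.
              C is a leaf — visit C.
          Visit F.
          At F: go right to T.
            At T: go left to N.
              N is a leaf — visit N.
            Visit T.
            At T: no right child.
    Visit G.
    At G: go right to Y.
      At Y: go left to J.
        At J: no left child.
        Visit J.
        At J: go right to H.
          H is a leaf — visit H.
      Visit Y.
      At Y: no right child.
  Visit U.
  At U: no right child.

Q, S, M, V, K, C, F, N, T, G, J, H, Y, U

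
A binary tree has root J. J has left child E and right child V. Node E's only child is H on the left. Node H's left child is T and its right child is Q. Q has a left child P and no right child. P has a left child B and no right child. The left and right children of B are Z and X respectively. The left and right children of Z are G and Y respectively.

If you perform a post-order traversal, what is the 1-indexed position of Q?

Post-order visits the left subtree, then the right subtree, then the node.
At J: go left to E.
  At E: go left to H.
    At H: go left to T.
      T is a leaf — visit T.
    At H: go right to Q.
      At Q: go left to P.
        At P: go left to B.
          At B: go left to Z.
            At Z: go left to G.
              G is a leaf — visit G.
            At Z: go right to Y.
              Y is a leaf — visit Y.
            Visit Z.
          At B: go right to X.
            X is a leaf — visit X.
          Visit B.
        At P: no right child.
        Visit P.
      At Q: no right child.
      Visit Q.
    Visit H.
  At E: no right child.
  Visit E.
At J: go right to V.
  V is a leaf — visit V.
Visit J.
Full post-order sequence: T, G, Y, Z, X, B, P, Q, H, E, V, J.

8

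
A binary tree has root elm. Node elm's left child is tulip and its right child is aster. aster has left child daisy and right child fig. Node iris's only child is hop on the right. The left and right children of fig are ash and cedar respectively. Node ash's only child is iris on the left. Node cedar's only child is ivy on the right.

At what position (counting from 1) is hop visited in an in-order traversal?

6

In-order visits the left subtree, then the node, then the right subtree.
At elm: go left to tulip.
  tulip is a leaf — visit tulip.
Visit elm.
At elm: go right to aster.
  At aster: go left to daisy.
    daisy is a leaf — visit daisy.
  Visit aster.
  At aster: go right to fig.
    At fig: go left to ash.
      At ash: go left to iris.
        At iris: no left child.
        Visit iris.
        At iris: go right to hop.
          hop is a leaf — visit hop.
      Visit ash.
      At ash: no right child.
    Visit fig.
    At fig: go right to cedar.
      At cedar: no left child.
      Visit cedar.
      At cedar: go right to ivy.
        ivy is a leaf — visit ivy.
Full in-order sequence: tulip, elm, daisy, aster, iris, hop, ash, fig, cedar, ivy.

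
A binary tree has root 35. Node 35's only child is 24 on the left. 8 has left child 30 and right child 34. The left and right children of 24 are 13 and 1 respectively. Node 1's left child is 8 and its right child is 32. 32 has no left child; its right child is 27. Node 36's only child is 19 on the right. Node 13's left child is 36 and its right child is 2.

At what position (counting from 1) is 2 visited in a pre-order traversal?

Pre-order visits the node, then its left subtree, then its right subtree.
Visit 35.
At 35: go left to 24.
  Visit 24.
  At 24: go left to 13.
    Visit 13.
    At 13: go left to 36.
      Visit 36.
      At 36: no left child.
      At 36: go right to 19.
        19 is a leaf — visit 19.
    At 13: go right to 2.
      2 is a leaf — visit 2.
  At 24: go right to 1.
    Visit 1.
    At 1: go left to 8.
      Visit 8.
      At 8: go left to 30.
        30 is a leaf — visit 30.
      At 8: go right to 34.
        34 is a leaf — visit 34.
    At 1: go right to 32.
      Visit 32.
      At 32: no left child.
      At 32: go right to 27.
        27 is a leaf — visit 27.
At 35: no right child.
Full pre-order sequence: 35, 24, 13, 36, 19, 2, 1, 8, 30, 34, 32, 27.

6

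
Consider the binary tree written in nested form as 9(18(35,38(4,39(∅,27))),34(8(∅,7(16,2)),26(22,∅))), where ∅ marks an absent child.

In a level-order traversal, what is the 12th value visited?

27

Level-order visits nodes level by level from the root, left to right within each level.
Level 0: 9
Level 1: 18, 34
Level 2: 35, 38, 8, 26
Level 3: 4, 39, 7, 22
Level 4: 27, 16, 2
Full level-order sequence: 9, 18, 34, 35, 38, 8, 26, 4, 39, 7, 22, 27, 16, 2.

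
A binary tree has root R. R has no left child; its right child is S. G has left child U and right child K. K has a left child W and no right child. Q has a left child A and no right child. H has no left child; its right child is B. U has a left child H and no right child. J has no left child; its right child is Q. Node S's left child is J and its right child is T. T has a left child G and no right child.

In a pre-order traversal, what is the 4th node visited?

Pre-order visits the node, then its left subtree, then its right subtree.
Visit R.
At R: no left child.
At R: go right to S.
  Visit S.
  At S: go left to J.
    Visit J.
    At J: no left child.
    At J: go right to Q.
      Visit Q.
      At Q: go left to A.
        A is a leaf — visit A.
      At Q: no right child.
  At S: go right to T.
    Visit T.
    At T: go left to G.
      Visit G.
      At G: go left to U.
        Visit U.
        At U: go left to H.
          Visit H.
          At H: no left child.
          At H: go right to B.
            B is a leaf — visit B.
        At U: no right child.
      At G: go right to K.
        Visit K.
        At K: go left to W.
          W is a leaf — visit W.
        At K: no right child.
    At T: no right child.
Full pre-order sequence: R, S, J, Q, A, T, G, U, H, B, K, W.

Q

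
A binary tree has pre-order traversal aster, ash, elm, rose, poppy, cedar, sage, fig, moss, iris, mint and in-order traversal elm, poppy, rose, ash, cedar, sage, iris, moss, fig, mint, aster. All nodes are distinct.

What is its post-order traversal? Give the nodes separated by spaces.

poppy rose elm iris moss mint fig sage cedar ash aster

The first element of pre-order is the root; it splits in-order into left and right subtrees.
Root aster: left subtree has 10 nodes {elm, poppy, rose, ash, cedar, sage, iris, moss, fig, mint}, right has 0 { }.
  Root ash: left subtree has 3 nodes {elm, poppy, rose}, right has 6 {cedar, sage, iris, moss, fig, mint}.
    Root elm: left subtree has 0 nodes { }, right has 2 {poppy, rose}.
      Root rose: left subtree has 1 node {poppy}, right has 0 { }.
    Root cedar: left subtree has 0 nodes { }, right has 5 {sage, iris, moss, fig, mint}.
      Root sage: left subtree has 0 nodes { }, right has 4 {iris, moss, fig, mint}.
        Root fig: left subtree has 2 nodes {iris, moss}, right has 1 {mint}.
          Root moss: left subtree has 1 node {iris}, right has 0 { }.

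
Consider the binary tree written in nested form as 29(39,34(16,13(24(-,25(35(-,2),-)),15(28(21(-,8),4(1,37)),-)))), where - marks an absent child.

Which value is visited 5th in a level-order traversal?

Level-order visits nodes level by level from the root, left to right within each level.
Level 0: 29
Level 1: 39, 34
Level 2: 16, 13
Level 3: 24, 15
Level 4: 25, 28
Level 5: 35, 21, 4
Level 6: 2, 8, 1, 37
Full level-order sequence: 29, 39, 34, 16, 13, 24, 15, 25, 28, 35, 21, 4, 2, 8, 1, 37.

13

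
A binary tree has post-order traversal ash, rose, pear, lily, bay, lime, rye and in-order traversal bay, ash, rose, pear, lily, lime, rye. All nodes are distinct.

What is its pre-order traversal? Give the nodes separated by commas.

rye, lime, bay, lily, pear, rose, ash

The last element of post-order is the root; it splits in-order into left and right subtrees.
Root rye: left subtree has 6 nodes {bay, ash, rose, pear, lily, lime}, right has 0 { }.
  Root lime: left subtree has 5 nodes {bay, ash, rose, pear, lily}, right has 0 { }.
    Root bay: left subtree has 0 nodes { }, right has 4 {ash, rose, pear, lily}.
      Root lily: left subtree has 3 nodes {ash, rose, pear}, right has 0 { }.
        Root pear: left subtree has 2 nodes {ash, rose}, right has 0 { }.
          Root rose: left subtree has 1 node {ash}, right has 0 { }.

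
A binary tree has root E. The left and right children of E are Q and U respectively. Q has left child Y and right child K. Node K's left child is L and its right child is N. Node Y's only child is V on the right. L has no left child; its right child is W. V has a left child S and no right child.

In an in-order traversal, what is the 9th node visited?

E

In-order visits the left subtree, then the node, then the right subtree.
At E: go left to Q.
  At Q: go left to Y.
    At Y: no left child.
    Visit Y.
    At Y: go right to V.
      At V: go left to S.
        S is a leaf — visit S.
      Visit V.
      At V: no right child.
  Visit Q.
  At Q: go right to K.
    At K: go left to L.
      At L: no left child.
      Visit L.
      At L: go right to W.
        W is a leaf — visit W.
    Visit K.
    At K: go right to N.
      N is a leaf — visit N.
Visit E.
At E: go right to U.
  U is a leaf — visit U.
Full in-order sequence: Y, S, V, Q, L, W, K, N, E, U.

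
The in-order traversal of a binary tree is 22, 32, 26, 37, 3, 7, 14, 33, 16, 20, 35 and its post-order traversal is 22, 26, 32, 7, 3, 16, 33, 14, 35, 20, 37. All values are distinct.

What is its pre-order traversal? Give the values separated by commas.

37, 32, 22, 26, 20, 14, 3, 7, 33, 16, 35

The last element of post-order is the root; it splits in-order into left and right subtrees.
Root 37: left subtree has 3 nodes {22, 32, 26}, right has 7 {3, 7, 14, 33, 16, 20, 35}.
  Root 32: left subtree has 1 node {22}, right has 1 {26}.
  Root 20: left subtree has 5 nodes {3, 7, 14, 33, 16}, right has 1 {35}.
    Root 14: left subtree has 2 nodes {3, 7}, right has 2 {33, 16}.
      Root 3: left subtree has 0 nodes { }, right has 1 {7}.
      Root 33: left subtree has 0 nodes { }, right has 1 {16}.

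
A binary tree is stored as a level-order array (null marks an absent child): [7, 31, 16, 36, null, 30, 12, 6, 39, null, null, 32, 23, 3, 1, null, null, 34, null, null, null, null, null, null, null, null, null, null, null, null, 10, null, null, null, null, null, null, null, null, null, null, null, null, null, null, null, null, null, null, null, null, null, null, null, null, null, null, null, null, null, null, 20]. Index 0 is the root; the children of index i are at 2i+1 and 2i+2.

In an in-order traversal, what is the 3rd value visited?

34

In-order visits the left subtree, then the node, then the right subtree.
At 7: go left to 31.
  At 31: go left to 36.
    At 36: go left to 6.
      6 is a leaf — visit 6.
    Visit 36.
    At 36: go right to 39.
      At 39: go left to 34.
        34 is a leaf — visit 34.
      Visit 39.
      At 39: no right child.
  Visit 31.
  At 31: no right child.
Visit 7.
At 7: go right to 16.
  At 16: go left to 30.
    At 30: go left to 32.
      32 is a leaf — visit 32.
    Visit 30.
    At 30: go right to 23.
      23 is a leaf — visit 23.
  Visit 16.
  At 16: go right to 12.
    At 12: go left to 3.
      3 is a leaf — visit 3.
    Visit 12.
    At 12: go right to 1.
      At 1: no left child.
      Visit 1.
      At 1: go right to 10.
        At 10: go left to 20.
          20 is a leaf — visit 20.
        Visit 10.
        At 10: no right child.
Full in-order sequence: 6, 36, 34, 39, 31, 7, 32, 30, 23, 16, 3, 12, 1, 20, 10.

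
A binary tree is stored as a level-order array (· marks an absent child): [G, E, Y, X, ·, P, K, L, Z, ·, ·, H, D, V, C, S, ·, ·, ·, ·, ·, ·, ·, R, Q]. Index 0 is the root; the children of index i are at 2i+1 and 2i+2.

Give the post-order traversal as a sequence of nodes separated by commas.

Post-order visits the left subtree, then the right subtree, then the node.
At G: go left to E.
  At E: go left to X.
    At X: go left to L.
      At L: go left to S.
        S is a leaf — visit S.
      At L: no right child.
      Visit L.
    At X: go right to Z.
      Z is a leaf — visit Z.
    Visit X.
  At E: no right child.
  Visit E.
At G: go right to Y.
  At Y: go left to P.
    At P: go left to H.
      At H: go left to R.
        R is a leaf — visit R.
      At H: go right to Q.
        Q is a leaf — visit Q.
      Visit H.
    At P: go right to D.
      D is a leaf — visit D.
    Visit P.
  At Y: go right to K.
    At K: go left to V.
      V is a leaf — visit V.
    At K: go right to C.
      C is a leaf — visit C.
    Visit K.
  Visit Y.
Visit G.

S, L, Z, X, E, R, Q, H, D, P, V, C, K, Y, G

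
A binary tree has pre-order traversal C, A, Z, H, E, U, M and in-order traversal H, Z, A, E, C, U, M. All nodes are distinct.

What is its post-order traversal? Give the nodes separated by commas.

The first element of pre-order is the root; it splits in-order into left and right subtrees.
Root C: left subtree has 4 nodes {H, Z, A, E}, right has 2 {U, M}.
  Root A: left subtree has 2 nodes {H, Z}, right has 1 {E}.
    Root Z: left subtree has 1 node {H}, right has 0 { }.
  Root U: left subtree has 0 nodes { }, right has 1 {M}.

H, Z, E, A, M, U, C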